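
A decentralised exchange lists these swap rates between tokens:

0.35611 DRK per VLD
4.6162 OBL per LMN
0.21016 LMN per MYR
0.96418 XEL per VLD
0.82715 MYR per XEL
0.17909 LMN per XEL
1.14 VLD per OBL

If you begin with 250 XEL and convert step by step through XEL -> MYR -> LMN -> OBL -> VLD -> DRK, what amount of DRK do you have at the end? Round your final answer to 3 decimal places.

81.442

250 XEL × 0.82715 = 206.7875 MYR
206.7875 MYR × 0.21016 = 43.458461 LMN
43.458461 LMN × 4.6162 = 200.6129476682 OBL
200.6129476682 OBL × 1.14 = 228.698760341748 VLD
228.698760341748 VLD × 0.35611 = 81.44191554529988028 DRK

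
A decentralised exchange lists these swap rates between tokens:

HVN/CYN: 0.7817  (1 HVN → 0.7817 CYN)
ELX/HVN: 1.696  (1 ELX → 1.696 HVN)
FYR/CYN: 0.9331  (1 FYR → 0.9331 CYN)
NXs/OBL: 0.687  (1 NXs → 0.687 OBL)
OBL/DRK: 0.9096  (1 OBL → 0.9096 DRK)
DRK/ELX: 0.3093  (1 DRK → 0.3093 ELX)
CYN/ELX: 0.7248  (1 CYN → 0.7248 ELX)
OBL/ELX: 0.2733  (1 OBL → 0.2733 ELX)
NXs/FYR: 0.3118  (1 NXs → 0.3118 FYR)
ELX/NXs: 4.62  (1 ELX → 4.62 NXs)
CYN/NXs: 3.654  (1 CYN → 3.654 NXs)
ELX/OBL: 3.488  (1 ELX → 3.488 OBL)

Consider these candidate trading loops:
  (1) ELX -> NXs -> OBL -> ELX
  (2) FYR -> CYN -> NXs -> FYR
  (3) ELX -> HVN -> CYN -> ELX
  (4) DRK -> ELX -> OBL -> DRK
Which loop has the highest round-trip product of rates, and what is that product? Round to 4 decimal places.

(1) 4.62 × 0.687 × 0.2733 = 0.86744
(2) 0.9331 × 3.654 × 0.3118 = 1.06310
(3) 1.696 × 0.7817 × 0.7248 = 0.96091
(4) 0.3093 × 3.488 × 0.9096 = 0.98131
Highest is cycle (2) at 1.0631 (>1, arbitrage).

1.0631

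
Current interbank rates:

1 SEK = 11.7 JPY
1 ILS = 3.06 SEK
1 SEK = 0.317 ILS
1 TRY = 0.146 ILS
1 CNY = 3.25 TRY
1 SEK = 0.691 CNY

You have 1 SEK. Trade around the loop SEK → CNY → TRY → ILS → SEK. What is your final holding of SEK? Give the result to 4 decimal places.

1.0033

1 SEK × 0.691 = 0.691 CNY
0.691 CNY × 3.25 = 2.24575 TRY
2.24575 TRY × 0.146 = 0.3278795 ILS
0.3278795 ILS × 3.06 = 1.00331127 SEK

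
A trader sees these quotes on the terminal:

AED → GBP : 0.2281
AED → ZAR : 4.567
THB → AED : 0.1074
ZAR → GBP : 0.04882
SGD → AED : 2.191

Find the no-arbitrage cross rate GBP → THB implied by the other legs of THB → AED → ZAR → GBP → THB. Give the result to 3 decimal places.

41.761

Known legs of the cycle: 0.1074 × 4.567 × 0.04882 = 0.023946004956
For no arbitrage the full-cycle product must be 1, so the missing rate is 1 / 0.023946004956 ≈ 41.76062.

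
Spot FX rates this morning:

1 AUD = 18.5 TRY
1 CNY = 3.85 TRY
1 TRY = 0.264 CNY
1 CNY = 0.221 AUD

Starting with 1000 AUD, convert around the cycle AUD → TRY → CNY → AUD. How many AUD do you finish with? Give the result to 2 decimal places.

1079.36

1000 AUD × 18.5 = 18500 TRY
18500 TRY × 0.264 = 4884 CNY
4884 CNY × 0.221 = 1079.364 AUD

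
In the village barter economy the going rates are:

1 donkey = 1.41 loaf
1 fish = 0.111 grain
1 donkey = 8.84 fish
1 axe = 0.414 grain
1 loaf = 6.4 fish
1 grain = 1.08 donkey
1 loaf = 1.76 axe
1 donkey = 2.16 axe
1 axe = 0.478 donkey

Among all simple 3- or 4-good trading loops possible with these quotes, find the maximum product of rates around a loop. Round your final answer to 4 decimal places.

axe→donkey→loaf→axe: 0.478 × 1.41 × 1.76 = 1.18620
axe→grain→donkey→loaf→axe: 0.414 × 1.08 × 1.41 × 1.76 = 1.10957
donkey→loaf→fish→grain→donkey: 1.41 × 6.4 × 0.111 × 1.08 = 1.08180
donkey→fish→grain→donkey: 8.84 × 0.111 × 1.08 = 1.05974
axe→grain→donkey→axe: 0.414 × 1.08 × 2.16 = 0.96578
Maximum is axe→donkey→loaf→axe at 1.1862; arbitrage exists.

1.1862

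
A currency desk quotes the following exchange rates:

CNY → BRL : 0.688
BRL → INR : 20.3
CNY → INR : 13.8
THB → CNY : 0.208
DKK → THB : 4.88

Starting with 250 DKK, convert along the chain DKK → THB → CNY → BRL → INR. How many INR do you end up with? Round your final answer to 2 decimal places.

250 DKK × 4.88 = 1220 THB
1220 THB × 0.208 = 253.76 CNY
253.76 CNY × 0.688 = 174.58688 BRL
174.58688 BRL × 20.3 = 3544.113664 INR

3544.11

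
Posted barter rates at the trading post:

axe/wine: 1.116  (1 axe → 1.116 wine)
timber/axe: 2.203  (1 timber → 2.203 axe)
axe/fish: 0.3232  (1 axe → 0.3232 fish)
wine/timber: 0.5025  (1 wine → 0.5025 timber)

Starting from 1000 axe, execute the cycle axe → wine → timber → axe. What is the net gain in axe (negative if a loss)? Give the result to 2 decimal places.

1000 axe × 1.116 = 1116 wine
1116 wine × 0.5025 = 560.79 timber
560.79 timber × 2.203 = 1235.42037 axe
Net change: 1235.42037 − 1000 = 235.42037 axe

235.42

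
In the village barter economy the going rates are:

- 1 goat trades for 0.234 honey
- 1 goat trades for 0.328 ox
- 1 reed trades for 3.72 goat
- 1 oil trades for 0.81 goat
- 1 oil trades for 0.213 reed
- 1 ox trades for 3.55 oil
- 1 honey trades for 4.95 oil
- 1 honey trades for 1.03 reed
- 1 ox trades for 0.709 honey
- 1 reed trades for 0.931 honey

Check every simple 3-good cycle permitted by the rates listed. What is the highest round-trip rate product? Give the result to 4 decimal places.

reed→honey→oil→reed: 0.931 × 4.95 × 0.213 = 0.98160
goat→ox→oil→goat: 0.328 × 3.55 × 0.81 = 0.94316
goat→honey→oil→goat: 0.234 × 4.95 × 0.81 = 0.93822
reed→goat→honey→reed: 3.72 × 0.234 × 1.03 = 0.89659
Maximum is reed→honey→oil→reed at 0.9816; no arbitrage — every cycle loses value.

0.9816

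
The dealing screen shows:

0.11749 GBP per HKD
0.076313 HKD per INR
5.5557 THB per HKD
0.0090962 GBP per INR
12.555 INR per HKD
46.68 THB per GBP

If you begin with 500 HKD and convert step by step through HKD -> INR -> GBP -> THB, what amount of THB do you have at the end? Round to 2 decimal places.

500 HKD × 12.555 = 6277.5 INR
6277.5 INR × 0.0090962 = 57.1013955 GBP
57.1013955 GBP × 46.68 = 2665.49314194 THB

2665.49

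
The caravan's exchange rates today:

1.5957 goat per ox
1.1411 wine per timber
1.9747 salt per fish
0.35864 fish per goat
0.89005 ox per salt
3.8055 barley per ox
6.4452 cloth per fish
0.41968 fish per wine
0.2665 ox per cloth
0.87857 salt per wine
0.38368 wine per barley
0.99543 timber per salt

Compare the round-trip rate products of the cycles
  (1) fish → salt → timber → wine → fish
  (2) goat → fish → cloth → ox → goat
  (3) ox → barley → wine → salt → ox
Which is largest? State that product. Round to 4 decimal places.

(1) 1.9747 × 0.99543 × 1.1411 × 0.41968 = 0.94136
(2) 0.35864 × 6.4452 × 0.2665 × 1.5957 = 0.98298
(3) 3.8055 × 0.38368 × 0.87857 × 0.89005 = 1.14175
Highest is cycle (3) at 1.1418 (>1, arbitrage).

1.1418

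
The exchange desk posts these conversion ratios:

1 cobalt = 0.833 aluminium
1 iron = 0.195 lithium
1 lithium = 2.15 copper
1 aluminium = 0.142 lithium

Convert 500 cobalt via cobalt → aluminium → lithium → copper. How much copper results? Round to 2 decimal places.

500 cobalt × 0.833 = 416.5 aluminium
416.5 aluminium × 0.142 = 59.143 lithium
59.143 lithium × 2.15 = 127.15745 copper

127.16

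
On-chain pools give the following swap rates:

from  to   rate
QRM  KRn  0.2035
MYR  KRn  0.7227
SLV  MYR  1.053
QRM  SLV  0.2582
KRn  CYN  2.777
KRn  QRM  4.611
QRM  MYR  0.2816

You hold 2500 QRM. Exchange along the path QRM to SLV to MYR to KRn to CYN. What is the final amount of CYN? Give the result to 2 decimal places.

1364.14

2500 QRM × 0.2582 = 645.5 SLV
645.5 SLV × 1.053 = 679.7115 MYR
679.7115 MYR × 0.7227 = 491.22750105 KRn
491.22750105 KRn × 2.777 = 1364.13877041585 CYN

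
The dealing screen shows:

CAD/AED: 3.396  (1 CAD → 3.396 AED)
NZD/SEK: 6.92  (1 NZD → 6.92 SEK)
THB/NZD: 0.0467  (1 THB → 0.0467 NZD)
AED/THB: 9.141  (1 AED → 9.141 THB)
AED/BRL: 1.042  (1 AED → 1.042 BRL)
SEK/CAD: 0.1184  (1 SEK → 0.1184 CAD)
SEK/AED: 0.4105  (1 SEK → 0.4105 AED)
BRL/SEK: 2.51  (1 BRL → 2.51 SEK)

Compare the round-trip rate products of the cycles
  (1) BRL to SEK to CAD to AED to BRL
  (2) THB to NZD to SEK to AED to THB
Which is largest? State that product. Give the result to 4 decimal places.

(1) 2.51 × 0.1184 × 3.396 × 1.042 = 1.05162
(2) 0.0467 × 6.92 × 0.4105 × 9.141 = 1.21263
Highest is cycle (2) at 1.2126 (>1, arbitrage).

1.2126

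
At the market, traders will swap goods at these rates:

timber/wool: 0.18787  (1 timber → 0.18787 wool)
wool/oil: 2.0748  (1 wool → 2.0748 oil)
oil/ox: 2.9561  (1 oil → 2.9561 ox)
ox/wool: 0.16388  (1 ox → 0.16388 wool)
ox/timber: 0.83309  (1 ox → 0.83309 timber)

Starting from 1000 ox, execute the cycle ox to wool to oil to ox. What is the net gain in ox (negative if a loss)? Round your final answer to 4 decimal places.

5.1279

1000 ox × 0.16388 = 163.88 wool
163.88 wool × 2.0748 = 340.018224 oil
340.018224 oil × 2.9561 = 1005.1278719664 ox
Net change: 1005.1278719664 − 1000 = 5.1278719664 ox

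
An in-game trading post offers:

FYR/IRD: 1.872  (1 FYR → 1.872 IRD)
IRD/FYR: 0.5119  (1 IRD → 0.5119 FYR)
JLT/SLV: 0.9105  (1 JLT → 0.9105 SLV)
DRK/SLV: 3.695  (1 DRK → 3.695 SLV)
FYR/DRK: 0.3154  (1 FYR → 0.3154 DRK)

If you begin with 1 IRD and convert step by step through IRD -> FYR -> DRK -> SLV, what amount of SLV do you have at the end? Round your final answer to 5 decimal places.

0.59657

1 IRD × 0.5119 = 0.5119 FYR
0.5119 FYR × 0.3154 = 0.16145326 DRK
0.16145326 DRK × 3.695 = 0.5965697957 SLV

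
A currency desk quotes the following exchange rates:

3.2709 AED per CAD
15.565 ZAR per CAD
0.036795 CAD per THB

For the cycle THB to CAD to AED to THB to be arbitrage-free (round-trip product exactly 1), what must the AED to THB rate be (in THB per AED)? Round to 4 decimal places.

8.3089

Known legs of the cycle: 0.036795 × 3.2709 = 0.1203527655
For no arbitrage the full-cycle product must be 1, so the missing rate is 1 / 0.1203527655 ≈ 8.308908.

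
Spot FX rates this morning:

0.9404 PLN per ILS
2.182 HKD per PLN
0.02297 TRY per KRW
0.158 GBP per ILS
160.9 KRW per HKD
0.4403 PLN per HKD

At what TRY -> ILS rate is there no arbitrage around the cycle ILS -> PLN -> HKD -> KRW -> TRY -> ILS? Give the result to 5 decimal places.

Known legs of the cycle: 0.9404 × 2.182 × 160.9 × 0.02297 = 7.5837569507944
For no arbitrage the full-cycle product must be 1, so the missing rate is 1 / 7.5837569507944 ≈ 0.1318608.

0.13186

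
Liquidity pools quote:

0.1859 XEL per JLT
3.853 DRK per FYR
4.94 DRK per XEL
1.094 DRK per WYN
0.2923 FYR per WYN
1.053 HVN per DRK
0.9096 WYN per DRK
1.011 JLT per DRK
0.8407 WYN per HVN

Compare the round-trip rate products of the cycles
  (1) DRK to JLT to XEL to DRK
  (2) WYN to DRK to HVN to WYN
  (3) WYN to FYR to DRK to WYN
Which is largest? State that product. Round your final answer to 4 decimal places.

1.0244

(1) 1.011 × 0.1859 × 4.94 = 0.92845
(2) 1.094 × 1.053 × 0.8407 = 0.96847
(3) 0.2923 × 3.853 × 0.9096 = 1.02442
Highest is cycle (3) at 1.0244 (>1, arbitrage).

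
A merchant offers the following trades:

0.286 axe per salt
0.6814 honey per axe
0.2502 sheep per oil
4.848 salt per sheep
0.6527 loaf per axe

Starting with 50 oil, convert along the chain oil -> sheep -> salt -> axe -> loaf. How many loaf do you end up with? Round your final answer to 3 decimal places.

50 oil × 0.2502 = 12.51 sheep
12.51 sheep × 4.848 = 60.64848 salt
60.64848 salt × 0.286 = 17.34546528 axe
17.34546528 axe × 0.6527 = 11.321385188256 loaf

11.321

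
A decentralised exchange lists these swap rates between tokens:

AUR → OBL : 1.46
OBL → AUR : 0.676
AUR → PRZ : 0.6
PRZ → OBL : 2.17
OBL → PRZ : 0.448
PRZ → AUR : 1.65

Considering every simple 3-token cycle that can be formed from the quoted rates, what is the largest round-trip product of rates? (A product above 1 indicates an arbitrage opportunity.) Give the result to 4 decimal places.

OBL→PRZ→AUR→OBL: 0.448 × 1.65 × 1.46 = 1.07923
OBL→AUR→PRZ→OBL: 0.676 × 0.6 × 2.17 = 0.88015
Maximum is OBL→PRZ→AUR→OBL at 1.0792; arbitrage exists.

1.0792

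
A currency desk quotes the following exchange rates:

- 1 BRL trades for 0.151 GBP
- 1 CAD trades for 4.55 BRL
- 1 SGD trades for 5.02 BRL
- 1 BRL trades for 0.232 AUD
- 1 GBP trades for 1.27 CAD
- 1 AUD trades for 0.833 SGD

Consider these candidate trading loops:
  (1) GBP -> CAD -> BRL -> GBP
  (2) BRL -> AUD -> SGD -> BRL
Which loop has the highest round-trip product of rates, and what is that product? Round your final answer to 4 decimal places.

(1) 1.27 × 4.55 × 0.151 = 0.87255
(2) 0.232 × 0.833 × 5.02 = 0.97015
Highest is cycle (2) at 0.9701 (≤1, no arbitrage).

0.9701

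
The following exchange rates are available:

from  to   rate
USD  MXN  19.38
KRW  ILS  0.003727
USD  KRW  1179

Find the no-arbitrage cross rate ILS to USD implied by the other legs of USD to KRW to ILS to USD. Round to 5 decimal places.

Known legs of the cycle: 1179 × 0.003727 = 4.394133
For no arbitrage the full-cycle product must be 1, so the missing rate is 1 / 4.394133 ≈ 0.2275762.

0.22758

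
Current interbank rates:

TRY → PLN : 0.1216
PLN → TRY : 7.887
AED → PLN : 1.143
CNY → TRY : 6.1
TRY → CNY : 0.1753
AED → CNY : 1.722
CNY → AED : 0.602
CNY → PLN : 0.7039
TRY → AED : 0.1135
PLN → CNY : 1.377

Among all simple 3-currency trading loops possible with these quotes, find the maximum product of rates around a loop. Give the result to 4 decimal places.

1.1922

TRY→AED→CNY→TRY: 0.1135 × 1.722 × 6.1 = 1.19223
TRY→AED→PLN→TRY: 0.1135 × 1.143 × 7.887 = 1.02318
TRY→PLN→CNY→TRY: 0.1216 × 1.377 × 6.1 = 1.02140
TRY→CNY→PLN→TRY: 0.1753 × 0.7039 × 7.887 = 0.97321
AED→PLN→CNY→AED: 1.143 × 1.377 × 0.602 = 0.94749
Maximum is TRY→AED→CNY→TRY at 1.1922; arbitrage exists.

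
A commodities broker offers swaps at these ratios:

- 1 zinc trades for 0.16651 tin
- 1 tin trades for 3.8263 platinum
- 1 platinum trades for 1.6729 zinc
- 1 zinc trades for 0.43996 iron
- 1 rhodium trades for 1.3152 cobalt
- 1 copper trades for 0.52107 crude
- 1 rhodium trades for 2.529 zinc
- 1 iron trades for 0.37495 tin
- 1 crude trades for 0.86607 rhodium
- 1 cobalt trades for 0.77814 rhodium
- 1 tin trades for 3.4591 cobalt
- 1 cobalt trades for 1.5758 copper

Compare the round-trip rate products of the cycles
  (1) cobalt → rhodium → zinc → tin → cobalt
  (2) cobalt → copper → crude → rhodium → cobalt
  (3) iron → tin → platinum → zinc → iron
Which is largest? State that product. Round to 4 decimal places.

1.1335

(1) 0.77814 × 2.529 × 0.16651 × 3.4591 = 1.13347
(2) 1.5758 × 0.52107 × 0.86607 × 1.3152 = 0.93528
(3) 0.37495 × 3.8263 × 1.6729 × 0.43996 = 1.05593
Highest is cycle (1) at 1.1335 (>1, arbitrage).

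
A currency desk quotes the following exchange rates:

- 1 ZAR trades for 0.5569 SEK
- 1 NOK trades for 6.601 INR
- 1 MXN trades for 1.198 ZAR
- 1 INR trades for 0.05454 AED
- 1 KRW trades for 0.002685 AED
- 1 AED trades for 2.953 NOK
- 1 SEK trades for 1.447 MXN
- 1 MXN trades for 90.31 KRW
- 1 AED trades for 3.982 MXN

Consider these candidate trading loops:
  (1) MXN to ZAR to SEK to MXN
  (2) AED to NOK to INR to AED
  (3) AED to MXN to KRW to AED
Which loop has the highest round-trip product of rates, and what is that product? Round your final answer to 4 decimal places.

1.0631

(1) 1.198 × 0.5569 × 1.447 = 0.96539
(2) 2.953 × 6.601 × 0.05454 = 1.06313
(3) 3.982 × 90.31 × 0.002685 = 0.96556
Highest is cycle (2) at 1.0631 (>1, arbitrage).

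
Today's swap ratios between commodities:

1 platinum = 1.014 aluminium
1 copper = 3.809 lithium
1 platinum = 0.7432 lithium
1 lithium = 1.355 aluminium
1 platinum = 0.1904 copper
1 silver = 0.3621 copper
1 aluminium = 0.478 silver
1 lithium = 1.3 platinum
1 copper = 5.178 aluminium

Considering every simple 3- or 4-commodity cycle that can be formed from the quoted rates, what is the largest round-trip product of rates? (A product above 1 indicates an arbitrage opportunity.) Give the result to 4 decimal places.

platinum→copper→lithium→platinum: 0.1904 × 3.809 × 1.3 = 0.94280
copper→aluminium→silver→copper: 5.178 × 0.478 × 0.3621 = 0.89623
copper→lithium→aluminium→silver→copper: 3.809 × 1.355 × 0.478 × 0.3621 = 0.89332
Maximum is platinum→copper→lithium→platinum at 0.9428; no arbitrage — every cycle loses value.

0.9428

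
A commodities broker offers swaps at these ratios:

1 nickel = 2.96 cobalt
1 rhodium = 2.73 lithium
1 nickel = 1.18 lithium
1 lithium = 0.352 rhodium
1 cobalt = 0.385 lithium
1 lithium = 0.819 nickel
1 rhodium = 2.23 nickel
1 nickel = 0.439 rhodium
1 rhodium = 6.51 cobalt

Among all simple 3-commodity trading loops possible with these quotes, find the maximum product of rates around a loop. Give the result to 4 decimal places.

rhodium→lithium→nickel→rhodium: 2.73 × 0.819 × 0.439 = 0.98155
nickel→cobalt→lithium→nickel: 2.96 × 0.385 × 0.819 = 0.93333
rhodium→nickel→lithium→rhodium: 2.23 × 1.18 × 0.352 = 0.92625
rhodium→cobalt→lithium→rhodium: 6.51 × 0.385 × 0.352 = 0.88224
Maximum is rhodium→lithium→nickel→rhodium at 0.9815; no arbitrage — every cycle loses value.

0.9815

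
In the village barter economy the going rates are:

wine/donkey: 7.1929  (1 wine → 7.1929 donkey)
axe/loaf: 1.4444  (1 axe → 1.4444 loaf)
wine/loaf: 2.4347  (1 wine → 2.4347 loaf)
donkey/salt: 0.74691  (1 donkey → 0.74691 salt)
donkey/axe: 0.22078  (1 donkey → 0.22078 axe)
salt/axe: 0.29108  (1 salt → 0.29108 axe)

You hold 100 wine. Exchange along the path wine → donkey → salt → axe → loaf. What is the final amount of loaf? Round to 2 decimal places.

100 wine × 7.1929 = 719.29 donkey
719.29 donkey × 0.74691 = 537.2448939 salt
537.2448939 salt × 0.29108 = 156.381243716412 axe
156.381243716412 axe × 1.4444 = 225.8770684239854928 loaf

225.88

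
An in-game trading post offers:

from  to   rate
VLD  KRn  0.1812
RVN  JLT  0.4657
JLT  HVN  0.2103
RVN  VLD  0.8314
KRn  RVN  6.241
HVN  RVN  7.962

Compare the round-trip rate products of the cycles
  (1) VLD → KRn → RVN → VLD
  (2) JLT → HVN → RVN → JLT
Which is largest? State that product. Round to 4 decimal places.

(1) 0.1812 × 6.241 × 0.8314 = 0.94020
(2) 0.2103 × 7.962 × 0.4657 = 0.77977
Highest is cycle (1) at 0.9402 (≤1, no arbitrage).

0.9402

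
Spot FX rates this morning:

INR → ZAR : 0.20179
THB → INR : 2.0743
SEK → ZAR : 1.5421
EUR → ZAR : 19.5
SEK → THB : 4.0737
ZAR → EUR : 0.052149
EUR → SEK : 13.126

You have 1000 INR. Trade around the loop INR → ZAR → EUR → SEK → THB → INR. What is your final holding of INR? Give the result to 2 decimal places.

1000 INR × 0.20179 = 201.79 ZAR
201.79 ZAR × 0.052149 = 10.52314671 EUR
10.52314671 EUR × 13.126 = 138.12682371546 SEK
138.12682371546 SEK × 4.0737 = 562.687241769669402 THB
562.687241769669402 THB × 2.0743 = 1167.1821456028252405686 INR

1167.18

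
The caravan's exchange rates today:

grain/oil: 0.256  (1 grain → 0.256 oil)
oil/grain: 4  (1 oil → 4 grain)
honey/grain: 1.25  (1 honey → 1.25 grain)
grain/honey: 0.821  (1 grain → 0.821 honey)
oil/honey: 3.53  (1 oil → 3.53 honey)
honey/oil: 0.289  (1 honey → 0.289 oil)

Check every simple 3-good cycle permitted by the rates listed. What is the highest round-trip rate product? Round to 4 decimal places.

1.1296

honey→grain→oil→honey: 1.25 × 0.256 × 3.53 = 1.12960
honey→oil→grain→honey: 0.289 × 4 × 0.821 = 0.94908
Maximum is honey→grain→oil→honey at 1.1296; arbitrage exists.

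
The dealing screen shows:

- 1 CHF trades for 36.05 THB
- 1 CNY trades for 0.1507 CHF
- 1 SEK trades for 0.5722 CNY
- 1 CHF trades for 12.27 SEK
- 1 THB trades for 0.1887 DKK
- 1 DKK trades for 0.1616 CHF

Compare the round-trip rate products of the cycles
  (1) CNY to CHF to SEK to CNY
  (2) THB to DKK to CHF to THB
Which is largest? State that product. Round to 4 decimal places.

1.0993

(1) 0.1507 × 12.27 × 0.5722 = 1.05805
(2) 0.1887 × 0.1616 × 36.05 = 1.09931
Highest is cycle (2) at 1.0993 (>1, arbitrage).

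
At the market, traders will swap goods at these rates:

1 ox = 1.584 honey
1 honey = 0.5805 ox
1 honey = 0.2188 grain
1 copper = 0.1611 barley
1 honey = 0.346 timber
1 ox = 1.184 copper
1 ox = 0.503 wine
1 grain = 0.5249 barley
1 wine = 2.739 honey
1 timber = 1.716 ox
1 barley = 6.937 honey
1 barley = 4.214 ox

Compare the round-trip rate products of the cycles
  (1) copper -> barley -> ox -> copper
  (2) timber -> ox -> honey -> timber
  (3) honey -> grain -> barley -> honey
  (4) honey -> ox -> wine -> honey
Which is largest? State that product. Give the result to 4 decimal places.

(1) 0.1611 × 4.214 × 1.184 = 0.80379
(2) 1.716 × 1.584 × 0.346 = 0.94048
(3) 0.2188 × 0.5249 × 6.937 = 0.79670
(4) 0.5805 × 0.503 × 2.739 = 0.79976
Highest is cycle (2) at 0.9405 (≤1, no arbitrage).

0.9405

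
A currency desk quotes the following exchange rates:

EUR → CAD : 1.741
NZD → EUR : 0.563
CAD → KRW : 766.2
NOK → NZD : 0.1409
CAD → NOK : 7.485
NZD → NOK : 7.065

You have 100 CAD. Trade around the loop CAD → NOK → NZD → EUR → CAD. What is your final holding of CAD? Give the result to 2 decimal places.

103.37

100 CAD × 7.485 = 748.5 NOK
748.5 NOK × 0.1409 = 105.46365 NZD
105.46365 NZD × 0.563 = 59.37603495 EUR
59.37603495 EUR × 1.741 = 103.37367684795 CAD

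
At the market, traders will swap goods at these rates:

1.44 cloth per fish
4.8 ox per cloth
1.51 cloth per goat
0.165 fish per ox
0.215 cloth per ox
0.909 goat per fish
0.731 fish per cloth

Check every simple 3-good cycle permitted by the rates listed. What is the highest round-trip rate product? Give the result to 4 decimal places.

1.1405

cloth→ox→fish→cloth: 4.8 × 0.165 × 1.44 = 1.14048
cloth→fish→goat→cloth: 0.731 × 0.909 × 1.51 = 1.00336
Maximum is cloth→ox→fish→cloth at 1.1405; arbitrage exists.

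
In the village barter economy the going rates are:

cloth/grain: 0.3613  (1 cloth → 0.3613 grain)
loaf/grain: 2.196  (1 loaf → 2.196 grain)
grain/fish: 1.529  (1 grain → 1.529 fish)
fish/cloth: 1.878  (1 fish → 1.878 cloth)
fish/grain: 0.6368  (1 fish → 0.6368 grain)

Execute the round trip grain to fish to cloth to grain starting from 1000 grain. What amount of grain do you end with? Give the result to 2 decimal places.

1037.46

1000 grain × 1.529 = 1529 fish
1529 fish × 1.878 = 2871.462 cloth
2871.462 cloth × 0.3613 = 1037.4592206 grain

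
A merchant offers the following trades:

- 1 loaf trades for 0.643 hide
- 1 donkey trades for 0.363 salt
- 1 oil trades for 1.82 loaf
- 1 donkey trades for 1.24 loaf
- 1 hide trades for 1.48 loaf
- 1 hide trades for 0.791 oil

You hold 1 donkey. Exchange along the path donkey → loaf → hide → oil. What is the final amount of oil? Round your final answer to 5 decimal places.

1 donkey × 1.24 = 1.24 loaf
1.24 loaf × 0.643 = 0.79732 hide
0.79732 hide × 0.791 = 0.63068012 oil

0.63068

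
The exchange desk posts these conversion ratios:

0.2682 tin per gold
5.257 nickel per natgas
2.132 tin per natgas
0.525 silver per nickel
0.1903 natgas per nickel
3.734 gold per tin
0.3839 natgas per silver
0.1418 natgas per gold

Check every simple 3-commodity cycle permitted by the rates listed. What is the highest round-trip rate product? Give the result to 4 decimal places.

tin→gold→natgas→tin: 3.734 × 0.1418 × 2.132 = 1.12885
silver→natgas→nickel→silver: 0.3839 × 5.257 × 0.525 = 1.05954
Maximum is tin→gold→natgas→tin at 1.1289; arbitrage exists.

1.1289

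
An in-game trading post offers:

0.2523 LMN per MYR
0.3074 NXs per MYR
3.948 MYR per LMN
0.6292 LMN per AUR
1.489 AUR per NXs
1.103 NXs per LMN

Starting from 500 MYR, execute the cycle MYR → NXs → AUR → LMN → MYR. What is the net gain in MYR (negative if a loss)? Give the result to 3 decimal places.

500 MYR × 0.3074 = 153.7 NXs
153.7 NXs × 1.489 = 228.8593 AUR
228.8593 AUR × 0.6292 = 143.99827156 LMN
143.99827156 LMN × 3.948 = 568.50517611888 MYR
Net change: 568.50517611888 − 500 = 68.50517611888 MYR

68.505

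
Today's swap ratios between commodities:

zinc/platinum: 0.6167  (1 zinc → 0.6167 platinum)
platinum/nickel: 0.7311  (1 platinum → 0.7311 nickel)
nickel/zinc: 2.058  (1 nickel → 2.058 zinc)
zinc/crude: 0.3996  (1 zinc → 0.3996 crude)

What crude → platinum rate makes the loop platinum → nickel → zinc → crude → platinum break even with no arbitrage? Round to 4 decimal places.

1.6632

Known legs of the cycle: 0.7311 × 2.058 × 0.3996 = 0.60123967848
For no arbitrage the full-cycle product must be 1, so the missing rate is 1 / 0.60123967848 ≈ 1.663230.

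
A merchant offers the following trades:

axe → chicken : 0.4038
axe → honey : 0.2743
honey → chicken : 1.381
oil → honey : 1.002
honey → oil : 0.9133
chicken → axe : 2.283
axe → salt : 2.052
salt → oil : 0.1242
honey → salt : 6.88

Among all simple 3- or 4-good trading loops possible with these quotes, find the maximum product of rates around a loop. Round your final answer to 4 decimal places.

axe→honey→chicken→axe: 0.2743 × 1.381 × 2.283 = 0.86482
oil→honey→salt→oil: 1.002 × 6.88 × 0.1242 = 0.85620
Maximum is axe→honey→chicken→axe at 0.8648; no arbitrage — every cycle loses value.

0.8648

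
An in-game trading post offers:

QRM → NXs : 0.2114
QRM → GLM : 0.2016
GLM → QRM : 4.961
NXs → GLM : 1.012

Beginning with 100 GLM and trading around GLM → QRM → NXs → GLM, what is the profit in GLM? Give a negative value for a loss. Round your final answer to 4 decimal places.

6.1340

100 GLM × 4.961 = 496.1 QRM
496.1 QRM × 0.2114 = 104.87554 NXs
104.87554 NXs × 1.012 = 106.13404648 GLM
Net change: 106.13404648 − 100 = 6.13404648 GLM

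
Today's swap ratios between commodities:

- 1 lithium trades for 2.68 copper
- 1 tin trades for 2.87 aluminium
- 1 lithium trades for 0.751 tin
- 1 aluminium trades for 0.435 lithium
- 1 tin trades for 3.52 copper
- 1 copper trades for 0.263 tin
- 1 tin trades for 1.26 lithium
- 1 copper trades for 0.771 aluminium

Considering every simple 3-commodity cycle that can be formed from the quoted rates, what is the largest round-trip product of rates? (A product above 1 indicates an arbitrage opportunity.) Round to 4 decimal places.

0.9376

aluminium→lithium→tin→aluminium: 0.435 × 0.751 × 2.87 = 0.93759
aluminium→lithium→copper→aluminium: 0.435 × 2.68 × 0.771 = 0.89883
tin→lithium→copper→tin: 1.26 × 2.68 × 0.263 = 0.88810
Maximum is aluminium→lithium→tin→aluminium at 0.9376; no arbitrage — every cycle loses value.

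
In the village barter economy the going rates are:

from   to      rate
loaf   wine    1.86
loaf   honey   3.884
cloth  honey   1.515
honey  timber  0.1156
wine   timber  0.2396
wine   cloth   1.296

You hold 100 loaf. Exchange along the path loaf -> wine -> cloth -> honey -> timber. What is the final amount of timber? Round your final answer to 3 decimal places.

100 loaf × 1.86 = 186 wine
186 wine × 1.296 = 241.056 cloth
241.056 cloth × 1.515 = 365.19984 honey
365.19984 honey × 0.1156 = 42.217101504 timber

42.217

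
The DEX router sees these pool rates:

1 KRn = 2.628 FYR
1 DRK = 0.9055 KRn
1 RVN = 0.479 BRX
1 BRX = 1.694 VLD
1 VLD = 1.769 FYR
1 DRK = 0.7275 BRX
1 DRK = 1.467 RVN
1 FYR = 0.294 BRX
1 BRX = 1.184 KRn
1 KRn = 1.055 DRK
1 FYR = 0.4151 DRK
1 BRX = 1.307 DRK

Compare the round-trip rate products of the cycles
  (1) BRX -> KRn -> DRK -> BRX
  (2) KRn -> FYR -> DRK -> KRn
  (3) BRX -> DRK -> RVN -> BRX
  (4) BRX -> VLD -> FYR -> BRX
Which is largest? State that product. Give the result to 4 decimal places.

(1) 1.184 × 1.055 × 0.7275 = 0.90873
(2) 2.628 × 0.4151 × 0.9055 = 0.98779
(3) 1.307 × 1.467 × 0.479 = 0.91842
(4) 1.694 × 1.769 × 0.294 = 0.88103
Highest is cycle (2) at 0.9878 (≤1, no arbitrage).

0.9878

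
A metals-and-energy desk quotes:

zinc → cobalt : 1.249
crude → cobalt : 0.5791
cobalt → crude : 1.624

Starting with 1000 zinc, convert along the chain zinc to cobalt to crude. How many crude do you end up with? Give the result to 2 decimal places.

1000 zinc × 1.249 = 1249 cobalt
1249 cobalt × 1.624 = 2028.376 crude

2028.38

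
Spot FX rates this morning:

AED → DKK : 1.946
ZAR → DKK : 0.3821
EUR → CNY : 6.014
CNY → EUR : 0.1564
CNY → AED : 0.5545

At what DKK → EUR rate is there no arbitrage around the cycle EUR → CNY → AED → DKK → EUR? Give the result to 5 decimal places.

0.15410

Known legs of the cycle: 6.014 × 0.5545 × 1.946 = 6.489448798
For no arbitrage the full-cycle product must be 1, so the missing rate is 1 / 6.489448798 ≈ 0.1540963.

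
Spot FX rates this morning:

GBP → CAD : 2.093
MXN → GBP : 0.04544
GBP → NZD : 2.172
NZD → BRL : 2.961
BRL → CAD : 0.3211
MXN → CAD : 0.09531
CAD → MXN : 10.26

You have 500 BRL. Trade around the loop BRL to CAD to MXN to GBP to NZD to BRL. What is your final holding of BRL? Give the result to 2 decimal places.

500 BRL × 0.3211 = 160.55 CAD
160.55 CAD × 10.26 = 1647.243 MXN
1647.243 MXN × 0.04544 = 74.85072192 GBP
74.85072192 GBP × 2.172 = 162.57576801024 NZD
162.57576801024 NZD × 2.961 = 481.38684907832064 BRL

481.39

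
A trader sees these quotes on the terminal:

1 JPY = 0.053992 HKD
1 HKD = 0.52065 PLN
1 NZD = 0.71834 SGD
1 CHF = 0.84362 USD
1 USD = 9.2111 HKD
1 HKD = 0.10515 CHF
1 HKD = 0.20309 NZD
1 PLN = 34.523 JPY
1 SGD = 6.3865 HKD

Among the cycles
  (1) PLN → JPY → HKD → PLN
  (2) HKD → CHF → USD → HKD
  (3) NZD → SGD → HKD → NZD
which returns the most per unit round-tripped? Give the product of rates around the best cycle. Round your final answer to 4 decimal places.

0.9705

(1) 34.523 × 0.053992 × 0.52065 = 0.97047
(2) 0.10515 × 0.84362 × 9.2111 = 0.81709
(3) 0.71834 × 6.3865 × 0.20309 = 0.93171
Highest is cycle (1) at 0.9705 (≤1, no arbitrage).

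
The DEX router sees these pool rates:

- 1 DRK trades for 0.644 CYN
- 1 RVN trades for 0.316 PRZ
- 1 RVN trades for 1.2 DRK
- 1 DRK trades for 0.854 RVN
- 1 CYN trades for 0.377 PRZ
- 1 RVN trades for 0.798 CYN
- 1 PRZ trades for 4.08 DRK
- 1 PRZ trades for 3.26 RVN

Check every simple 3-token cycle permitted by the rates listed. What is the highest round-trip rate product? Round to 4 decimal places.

PRZ→DRK→RVN→PRZ: 4.08 × 0.854 × 0.316 = 1.10105
CYN→PRZ→DRK→CYN: 0.377 × 4.08 × 0.644 = 0.99058
CYN→PRZ→RVN→CYN: 0.377 × 3.26 × 0.798 = 0.98076
Maximum is PRZ→DRK→RVN→PRZ at 1.1010; arbitrage exists.

1.1010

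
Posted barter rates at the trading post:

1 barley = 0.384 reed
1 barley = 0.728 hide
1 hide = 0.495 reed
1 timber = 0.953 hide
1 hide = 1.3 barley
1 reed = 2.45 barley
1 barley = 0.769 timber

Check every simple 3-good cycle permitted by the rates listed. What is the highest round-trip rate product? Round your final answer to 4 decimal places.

barley→timber→hide→barley: 0.769 × 0.953 × 1.3 = 0.95271
barley→hide→reed→barley: 0.728 × 0.495 × 2.45 = 0.88288
Maximum is barley→timber→hide→barley at 0.9527; no arbitrage — every cycle loses value.

0.9527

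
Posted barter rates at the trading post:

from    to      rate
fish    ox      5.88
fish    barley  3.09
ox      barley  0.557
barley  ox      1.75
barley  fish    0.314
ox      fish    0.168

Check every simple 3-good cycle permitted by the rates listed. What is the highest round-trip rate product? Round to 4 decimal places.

1.0284

ox→barley→fish→ox: 0.557 × 0.314 × 5.88 = 1.02840
ox→fish→barley→ox: 0.168 × 3.09 × 1.75 = 0.90846
Maximum is ox→barley→fish→ox at 1.0284; arbitrage exists.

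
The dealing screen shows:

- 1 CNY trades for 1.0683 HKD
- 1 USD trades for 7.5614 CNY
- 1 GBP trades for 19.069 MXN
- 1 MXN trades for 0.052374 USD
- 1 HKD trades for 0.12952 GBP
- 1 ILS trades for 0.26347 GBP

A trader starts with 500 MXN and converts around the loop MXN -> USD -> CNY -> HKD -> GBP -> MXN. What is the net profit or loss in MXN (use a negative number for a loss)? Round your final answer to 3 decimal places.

22.451

500 MXN × 0.052374 = 26.187 USD
26.187 USD × 7.5614 = 198.0103818 CNY
198.0103818 CNY × 1.0683 = 211.53449087694 HKD
211.53449087694 HKD × 0.12952 = 27.3979472583812688 GBP
27.3979472583812688 GBP × 19.069 = 522.4514562700724147472 MXN
Net change: 522.4514562700724147472 − 500 = 22.4514562700724147472 MXN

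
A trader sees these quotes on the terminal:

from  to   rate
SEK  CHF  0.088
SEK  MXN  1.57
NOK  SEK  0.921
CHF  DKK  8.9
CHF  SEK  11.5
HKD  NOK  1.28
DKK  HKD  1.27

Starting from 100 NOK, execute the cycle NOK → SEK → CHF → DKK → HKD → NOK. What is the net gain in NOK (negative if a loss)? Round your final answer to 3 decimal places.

17.259

100 NOK × 0.921 = 92.1 SEK
92.1 SEK × 0.088 = 8.1048 CHF
8.1048 CHF × 8.9 = 72.13272 DKK
72.13272 DKK × 1.27 = 91.6085544 HKD
91.6085544 HKD × 1.28 = 117.258949632 NOK
Net change: 117.258949632 − 100 = 17.258949632 NOK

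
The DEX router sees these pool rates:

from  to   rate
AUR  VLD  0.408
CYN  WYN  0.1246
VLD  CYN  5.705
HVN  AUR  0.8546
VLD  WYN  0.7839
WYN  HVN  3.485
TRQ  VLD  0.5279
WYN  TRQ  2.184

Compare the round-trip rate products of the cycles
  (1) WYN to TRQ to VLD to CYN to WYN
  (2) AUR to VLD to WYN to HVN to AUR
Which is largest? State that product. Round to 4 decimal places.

0.9525

(1) 2.184 × 0.5279 × 5.705 × 0.1246 = 0.81955
(2) 0.408 × 0.7839 × 3.485 × 0.8546 = 0.95255
Highest is cycle (2) at 0.9525 (≤1, no arbitrage).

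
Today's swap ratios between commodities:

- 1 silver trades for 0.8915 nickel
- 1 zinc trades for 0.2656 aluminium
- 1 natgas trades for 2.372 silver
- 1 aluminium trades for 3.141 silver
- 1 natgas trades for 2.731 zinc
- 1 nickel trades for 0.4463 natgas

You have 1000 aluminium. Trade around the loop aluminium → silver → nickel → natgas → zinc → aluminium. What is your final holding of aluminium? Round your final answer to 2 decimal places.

1000 aluminium × 3.141 = 3141 silver
3141 silver × 0.8915 = 2800.2015 nickel
2800.2015 nickel × 0.4463 = 1249.72992945 natgas
1249.72992945 natgas × 2.731 = 3413.01243732795 zinc
3413.01243732795 zinc × 0.2656 = 906.49610335430352 aluminium

906.50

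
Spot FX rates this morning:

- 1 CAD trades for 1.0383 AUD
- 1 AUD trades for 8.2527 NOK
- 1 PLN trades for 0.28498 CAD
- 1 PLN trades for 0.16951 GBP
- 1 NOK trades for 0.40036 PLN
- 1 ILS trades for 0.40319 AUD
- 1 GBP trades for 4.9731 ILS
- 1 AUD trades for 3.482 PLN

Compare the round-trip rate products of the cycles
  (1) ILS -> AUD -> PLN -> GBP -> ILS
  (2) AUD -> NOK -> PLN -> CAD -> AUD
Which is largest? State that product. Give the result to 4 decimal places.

1.1835

(1) 0.40319 × 3.482 × 0.16951 × 4.9731 = 1.18348
(2) 8.2527 × 0.40036 × 0.28498 × 1.0383 = 0.97765
Highest is cycle (1) at 1.1835 (>1, arbitrage).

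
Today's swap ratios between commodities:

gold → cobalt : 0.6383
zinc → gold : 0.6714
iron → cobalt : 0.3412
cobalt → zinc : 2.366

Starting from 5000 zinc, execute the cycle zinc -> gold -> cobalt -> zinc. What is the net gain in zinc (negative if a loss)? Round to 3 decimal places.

69.801

5000 zinc × 0.6714 = 3357 gold
3357 gold × 0.6383 = 2142.7731 cobalt
2142.7731 cobalt × 2.366 = 5069.8011546 zinc
Net change: 5069.8011546 − 5000 = 69.8011546 zinc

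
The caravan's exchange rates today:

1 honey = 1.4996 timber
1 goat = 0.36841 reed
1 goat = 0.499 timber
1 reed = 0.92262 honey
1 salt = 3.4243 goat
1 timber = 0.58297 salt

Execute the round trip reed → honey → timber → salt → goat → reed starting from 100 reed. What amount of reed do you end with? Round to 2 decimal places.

101.75

100 reed × 0.92262 = 92.262 honey
92.262 honey × 1.4996 = 138.3560952 timber
138.3560952 timber × 0.58297 = 80.657452818744 salt
80.657452818744 salt × 3.4243 = 276.1953156872250792 goat
276.1953156872250792 goat × 0.36841 = 101.753116252330591428072 reed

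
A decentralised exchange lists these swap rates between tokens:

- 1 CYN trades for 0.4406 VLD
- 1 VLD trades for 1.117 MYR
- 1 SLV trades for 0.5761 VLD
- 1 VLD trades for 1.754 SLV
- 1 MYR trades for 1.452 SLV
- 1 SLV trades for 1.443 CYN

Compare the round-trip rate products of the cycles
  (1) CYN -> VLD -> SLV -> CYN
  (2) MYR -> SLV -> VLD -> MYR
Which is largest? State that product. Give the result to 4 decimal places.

1.1152

(1) 0.4406 × 1.754 × 1.443 = 1.11517
(2) 1.452 × 0.5761 × 1.117 = 0.93437
Highest is cycle (1) at 1.1152 (>1, arbitrage).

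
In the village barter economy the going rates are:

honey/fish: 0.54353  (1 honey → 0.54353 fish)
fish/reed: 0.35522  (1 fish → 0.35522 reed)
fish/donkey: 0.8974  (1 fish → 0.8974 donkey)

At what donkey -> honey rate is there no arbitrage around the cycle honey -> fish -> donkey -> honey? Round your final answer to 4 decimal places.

2.0502

Known legs of the cycle: 0.54353 × 0.8974 = 0.487763822
For no arbitrage the full-cycle product must be 1, so the missing rate is 1 / 0.487763822 ≈ 2.050173.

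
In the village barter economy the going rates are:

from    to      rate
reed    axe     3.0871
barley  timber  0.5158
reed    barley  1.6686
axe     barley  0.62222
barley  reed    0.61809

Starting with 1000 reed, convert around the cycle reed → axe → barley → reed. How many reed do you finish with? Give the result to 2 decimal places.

1000 reed × 3.0871 = 3087.1 axe
3087.1 axe × 0.62222 = 1920.855362 barley
1920.855362 barley × 0.61809 = 1187.26149069858 reed

1187.26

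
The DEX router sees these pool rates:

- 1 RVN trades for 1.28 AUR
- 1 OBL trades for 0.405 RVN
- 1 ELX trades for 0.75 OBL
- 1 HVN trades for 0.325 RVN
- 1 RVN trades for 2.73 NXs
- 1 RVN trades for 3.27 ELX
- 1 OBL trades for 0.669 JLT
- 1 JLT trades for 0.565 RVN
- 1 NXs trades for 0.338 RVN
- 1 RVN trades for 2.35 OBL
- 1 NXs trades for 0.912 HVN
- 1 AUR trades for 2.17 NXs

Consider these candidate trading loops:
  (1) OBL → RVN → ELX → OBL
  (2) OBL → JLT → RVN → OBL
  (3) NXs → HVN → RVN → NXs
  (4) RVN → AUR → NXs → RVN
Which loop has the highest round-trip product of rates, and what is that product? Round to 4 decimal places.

0.9933

(1) 0.405 × 3.27 × 0.75 = 0.99326
(2) 0.669 × 0.565 × 2.35 = 0.88826
(3) 0.912 × 0.325 × 2.73 = 0.80917
(4) 1.28 × 2.17 × 0.338 = 0.93883
Highest is cycle (1) at 0.9933 (≤1, no arbitrage).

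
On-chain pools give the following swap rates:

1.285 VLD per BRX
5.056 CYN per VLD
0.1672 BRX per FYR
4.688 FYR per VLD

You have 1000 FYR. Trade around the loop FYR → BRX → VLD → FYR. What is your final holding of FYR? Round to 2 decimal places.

1007.23

1000 FYR × 0.1672 = 167.2 BRX
167.2 BRX × 1.285 = 214.852 VLD
214.852 VLD × 4.688 = 1007.226176 FYR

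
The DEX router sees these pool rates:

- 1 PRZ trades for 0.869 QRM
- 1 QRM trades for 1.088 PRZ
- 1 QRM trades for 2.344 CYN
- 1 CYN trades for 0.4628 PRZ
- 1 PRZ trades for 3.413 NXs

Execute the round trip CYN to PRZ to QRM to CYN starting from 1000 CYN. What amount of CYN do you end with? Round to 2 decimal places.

1000 CYN × 0.4628 = 462.8 PRZ
462.8 PRZ × 0.869 = 402.1732 QRM
402.1732 QRM × 2.344 = 942.6939808 CYN

942.69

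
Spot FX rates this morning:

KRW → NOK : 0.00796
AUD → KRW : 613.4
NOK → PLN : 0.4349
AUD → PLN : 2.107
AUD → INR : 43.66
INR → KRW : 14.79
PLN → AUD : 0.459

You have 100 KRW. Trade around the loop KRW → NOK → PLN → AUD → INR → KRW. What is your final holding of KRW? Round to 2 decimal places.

100 KRW × 0.00796 = 0.796 NOK
0.796 NOK × 0.4349 = 0.3461804 PLN
0.3461804 PLN × 0.459 = 0.1588968036 AUD
0.1588968036 AUD × 43.66 = 6.937434445176 INR
6.937434445176 INR × 14.79 = 102.60465544415304 KRW

102.60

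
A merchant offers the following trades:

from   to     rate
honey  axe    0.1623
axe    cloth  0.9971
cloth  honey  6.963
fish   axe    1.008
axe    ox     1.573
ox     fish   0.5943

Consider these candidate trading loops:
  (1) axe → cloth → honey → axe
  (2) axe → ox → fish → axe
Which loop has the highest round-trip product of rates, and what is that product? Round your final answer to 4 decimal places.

1.1268

(1) 0.9971 × 6.963 × 0.1623 = 1.12682
(2) 1.573 × 0.5943 × 1.008 = 0.94231
Highest is cycle (1) at 1.1268 (>1, arbitrage).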